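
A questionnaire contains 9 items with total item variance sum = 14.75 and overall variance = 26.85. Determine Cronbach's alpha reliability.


alpha = (k/(k-1)) * (1 - sum(si^2)/s_total^2)
= (9/8) * (1 - 14.75/26.85)
alpha = 0.507

0.507


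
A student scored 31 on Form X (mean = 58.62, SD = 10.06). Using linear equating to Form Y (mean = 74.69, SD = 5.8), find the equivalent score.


slope = SD_Y / SD_X = 5.8 / 10.06 ~ 0.5765
intercept = mean_Y - slope * mean_X = 74.69 - (5.8 / 10.06) * 58.62 ~ 40.8932
Y = slope * X + intercept. To avoid rounding drift from the rounded slope/intercept, evaluate the equivalent form Y = mean_Y + SD_Y * (X - mean_X) / SD_X at full precision:
Y = 74.69 + 5.8 * (31 - 58.62) / 10.06
Y = 74.69 - 5.8 * 27.62 / 10.06
Y = 74.69 - 160.196 / 10.06
Y = 74.69 - 15.9241
Y = 58.7659

58.7659


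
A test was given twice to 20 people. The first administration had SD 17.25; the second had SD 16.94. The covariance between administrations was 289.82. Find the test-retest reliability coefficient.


r = cov(X,Y) / (SD_X * SD_Y)
r = 289.82 / (17.25 * 16.94)
r = 289.82 / 292.215
r = 0.9918

0.9918


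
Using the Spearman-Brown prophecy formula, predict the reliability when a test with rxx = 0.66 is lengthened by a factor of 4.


r_new = (n * rxx) / (1 + (n-1) * rxx)
r_new = (4 * 0.66) / (1 + 3 * 0.66)
r_new = 2.64 / 2.98
r_new = 0.8859

0.8859


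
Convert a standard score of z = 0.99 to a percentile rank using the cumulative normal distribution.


CDF(z) = 0.5 * (1 + erf(z/sqrt(2)))
erf(0.7) = 0.6778
CDF = 0.8389
Percentile rank = 0.8389 * 100 = 83.89

83.89


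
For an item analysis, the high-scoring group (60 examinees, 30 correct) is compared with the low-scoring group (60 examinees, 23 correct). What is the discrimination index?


p_upper = 30/60 = 0.5
p_lower = 23/60 = 0.3833
D = 0.5 - 0.3833 = 0.1167

0.1167


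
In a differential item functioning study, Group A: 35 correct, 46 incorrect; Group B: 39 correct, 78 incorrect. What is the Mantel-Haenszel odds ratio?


Odds_A = 35/46 = 0.7609
Odds_B = 39/78 = 0.5
OR = Odds_A / Odds_B = 0.7609 / 0.5
Exactly, OR = (35 * 78) / (46 * 39) = 2730 / 1794
OR = 1.5217

1.5217


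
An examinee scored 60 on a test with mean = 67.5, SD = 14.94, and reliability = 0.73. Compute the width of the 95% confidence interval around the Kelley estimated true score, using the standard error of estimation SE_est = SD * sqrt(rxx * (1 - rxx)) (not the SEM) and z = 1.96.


True score estimate = 0.73*60 + 0.27*67.5 = 62.025
SE_est = SD * sqrt(rxx * (1 - rxx)) = 14.94 * sqrt(0.73 * 0.27) = 14.94 * sqrt(0.1971) = 6.632754
CI = T_est +/- z * SE_est, so width = 2 * z * SE_est = 2 * 1.96 * 6.632754
Width = 26.0004

26.0004


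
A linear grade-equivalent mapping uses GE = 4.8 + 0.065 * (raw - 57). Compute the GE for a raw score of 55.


raw - median = 55 - 57 = -2
slope * diff = 0.065 * -2 = -0.13
GE = 4.8 + -0.13
GE = 4.67

4.67


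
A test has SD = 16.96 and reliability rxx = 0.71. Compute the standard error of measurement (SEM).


SEM = SD * sqrt(1 - rxx)
SEM = 16.96 * sqrt(1 - 0.71)
SEM = 16.96 * sqrt(0.29) = 16.96 * 0.538516
SEM = 9.1332

9.1332


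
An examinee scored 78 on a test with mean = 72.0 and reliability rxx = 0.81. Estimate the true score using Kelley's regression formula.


T_est = rxx * X + (1 - rxx) * mean
T_est = 0.81 * 78 + 0.19 * 72.0
T_est = 63.18 + 13.68
T_est = 76.86

76.86


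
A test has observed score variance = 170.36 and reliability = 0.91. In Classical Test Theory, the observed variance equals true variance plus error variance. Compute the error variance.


var_true = rxx * var_obs = 0.91 * 170.36 = 155.0276
var_error = var_obs - var_true
var_error = 170.36 - 155.0276
var_error = 15.3324

15.3324


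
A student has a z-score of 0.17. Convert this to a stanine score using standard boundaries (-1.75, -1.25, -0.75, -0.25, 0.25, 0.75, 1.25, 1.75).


Stanine boundaries: [-1.75, -1.25, -0.75, -0.25, 0.25, 0.75, 1.25, 1.75]
z = 0.17
Check each boundary:
  z >= -1.75 -> could be stanine 2
  z >= -1.25 -> could be stanine 3
  z >= -0.75 -> could be stanine 4
  z >= -0.25 -> could be stanine 5
  z < 0.25
  z < 0.75
  z < 1.25
  z < 1.75
Highest qualifying boundary gives stanine = 5

5


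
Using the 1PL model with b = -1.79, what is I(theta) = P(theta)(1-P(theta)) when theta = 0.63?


P = 1/(1+exp(-(0.63--1.79))) = 0.9183
I = P*(1-P) = 0.9183 * 0.0817
I = 0.075

0.075


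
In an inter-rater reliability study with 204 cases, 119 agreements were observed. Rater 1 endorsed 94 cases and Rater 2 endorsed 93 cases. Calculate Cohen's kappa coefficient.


P_o = 119/204 = 0.583333
P_e = (94*93 + 110*111) / 41616 = 0.50346
kappa = (P_o - P_e) / (1 - P_e)
kappa = (0.583333 - 0.50346) / (1 - 0.50346)
kappa = 0.1609

0.1609


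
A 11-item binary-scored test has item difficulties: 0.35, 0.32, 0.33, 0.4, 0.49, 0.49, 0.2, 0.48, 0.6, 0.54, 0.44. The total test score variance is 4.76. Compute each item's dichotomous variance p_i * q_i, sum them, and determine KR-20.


For each item, compute p_i * q_i:
  Item 1: 0.35 * 0.65 = 0.2275
  Item 2: 0.32 * 0.68 = 0.2176
  Item 3: 0.33 * 0.67 = 0.2211
  Item 4: 0.4 * 0.6 = 0.24
  Item 5: 0.49 * 0.51 = 0.2499
  Item 6: 0.49 * 0.51 = 0.2499
  Item 7: 0.2 * 0.8 = 0.16
  Item 8: 0.48 * 0.52 = 0.2496
  Item 9: 0.6 * 0.4 = 0.24
  Item 10: 0.54 * 0.46 = 0.2484
  Item 11: 0.44 * 0.56 = 0.2464
Sum(p_i * q_i) = 0.2275 + 0.2176 + 0.2211 + 0.24 + 0.2499 + 0.2499 + 0.16 + 0.2496 + 0.24 + 0.2484 + 0.2464 = 2.5504
KR-20 = (k/(k-1)) * (1 - Sum(p_i*q_i) / Var_total)
= (11/10) * (1 - 2.5504/4.76)
= 1.1 * 0.4642
KR-20 = 0.5106

0.5106


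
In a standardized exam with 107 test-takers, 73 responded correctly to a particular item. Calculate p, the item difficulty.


Item difficulty p = number correct / total examinees
p = 73 / 107
p = 0.6822

0.6822


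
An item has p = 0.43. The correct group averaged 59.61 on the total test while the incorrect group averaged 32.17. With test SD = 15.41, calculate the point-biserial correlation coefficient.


q = 1 - p = 0.57
rpb = ((M1 - M0) / SD) * sqrt(p * q)
rpb = ((59.61 - 32.17) / 15.41) * sqrt(0.43 * 0.57)
rpb = 0.8816

0.8816


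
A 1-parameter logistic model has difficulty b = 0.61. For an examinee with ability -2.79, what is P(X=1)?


theta - b = -2.79 - 0.61 = -3.4
exp(-(theta - b)) = exp(3.4) = 29.9641
P = 1 / (1 + 29.9641)
P = 0.0323

0.0323


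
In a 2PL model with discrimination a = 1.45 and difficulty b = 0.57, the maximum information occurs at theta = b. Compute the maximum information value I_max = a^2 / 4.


For 2PL, max info at theta = b = 0.57
I_max = a^2 / 4 = 1.45^2 / 4
= 2.1025 / 4
I_max = 0.5256

0.5256


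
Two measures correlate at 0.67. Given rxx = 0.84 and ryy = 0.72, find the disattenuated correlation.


r_corrected = rxy / sqrt(rxx * ryy)
= 0.67 / sqrt(0.84 * 0.72)
= 0.67 / sqrt(0.6048)
= 0.67 / 0.777689
r_corrected = 0.8615

0.8615


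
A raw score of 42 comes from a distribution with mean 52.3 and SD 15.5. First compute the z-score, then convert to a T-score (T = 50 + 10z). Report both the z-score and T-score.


z = (X - mean) / SD = (42 - 52.3) / 15.5
z = -10.3 / 15.5
z = -0.6645
T-score = T = 50 + 10z
Carry z at full precision (z = -10.3 / 15.5) into the conversion:
T-score = 50 + 10 * (-10.3 / 15.5) = 50 + -103 / 15.5
T-score = 50 + -6.6452
T-score = 43.3548

43.3548


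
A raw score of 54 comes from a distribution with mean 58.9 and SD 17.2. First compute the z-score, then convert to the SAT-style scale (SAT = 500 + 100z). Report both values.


z = (X - mean) / SD = (54 - 58.9) / 17.2
z = -4.9 / 17.2
z = -0.2849
SAT-scale = SAT = 500 + 100z
Carry z at full precision (z = -4.9 / 17.2) into the conversion:
SAT-scale = 500 + 100 * (-4.9 / 17.2) = 500 + -490 / 17.2
SAT-scale = 500 + -28.4884
SAT-scale = 471.5116

471.5116


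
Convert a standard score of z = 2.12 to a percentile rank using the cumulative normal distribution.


CDF(z) = 0.5 * (1 + erf(z/sqrt(2)))
erf(1.4991) = 0.966
CDF = 0.983
Percentile rank = 0.983 * 100 = 98.3

98.3


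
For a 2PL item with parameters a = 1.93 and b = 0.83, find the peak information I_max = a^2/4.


For 2PL, max info at theta = b = 0.83
I_max = a^2 / 4 = 1.93^2 / 4
= 3.7249 / 4
I_max = 0.9312

0.9312


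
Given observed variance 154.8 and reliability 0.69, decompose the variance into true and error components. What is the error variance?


var_true = rxx * var_obs = 0.69 * 154.8 = 106.812
var_error = var_obs - var_true
var_error = 154.8 - 106.812
var_error = 47.988

47.988


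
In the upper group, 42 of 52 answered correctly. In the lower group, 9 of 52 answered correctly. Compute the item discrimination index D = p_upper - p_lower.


p_upper = 42/52 = 0.8077
p_lower = 9/52 = 0.1731
D = 0.8077 - 0.1731 = 0.6346

0.6346


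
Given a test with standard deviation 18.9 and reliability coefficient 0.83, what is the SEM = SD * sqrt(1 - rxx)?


SEM = SD * sqrt(1 - rxx)
SEM = 18.9 * sqrt(1 - 0.83)
SEM = 18.9 * sqrt(0.17) = 18.9 * 0.412311
SEM = 7.7927

7.7927


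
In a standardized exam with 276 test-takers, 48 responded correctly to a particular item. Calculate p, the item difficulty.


Item difficulty p = number correct / total examinees
p = 48 / 276
p = 0.1739

0.1739


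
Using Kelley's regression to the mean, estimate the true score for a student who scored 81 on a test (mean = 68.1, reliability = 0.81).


T_est = rxx * X + (1 - rxx) * mean
T_est = 0.81 * 81 + 0.19 * 68.1
T_est = 65.61 + 12.939
T_est = 78.549

78.549


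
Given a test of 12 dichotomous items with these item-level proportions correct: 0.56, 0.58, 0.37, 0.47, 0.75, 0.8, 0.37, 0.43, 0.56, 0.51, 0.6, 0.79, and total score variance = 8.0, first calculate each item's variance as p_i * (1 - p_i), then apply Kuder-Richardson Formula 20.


For each item, compute p_i * q_i:
  Item 1: 0.56 * 0.44 = 0.2464
  Item 2: 0.58 * 0.42 = 0.2436
  Item 3: 0.37 * 0.63 = 0.2331
  Item 4: 0.47 * 0.53 = 0.2491
  Item 5: 0.75 * 0.25 = 0.1875
  Item 6: 0.8 * 0.2 = 0.16
  Item 7: 0.37 * 0.63 = 0.2331
  Item 8: 0.43 * 0.57 = 0.2451
  Item 9: 0.56 * 0.44 = 0.2464
  Item 10: 0.51 * 0.49 = 0.2499
  Item 11: 0.6 * 0.4 = 0.24
  Item 12: 0.79 * 0.21 = 0.1659
Sum(p_i * q_i) = 0.2464 + 0.2436 + 0.2331 + 0.2491 + 0.1875 + 0.16 + 0.2331 + 0.2451 + 0.2464 + 0.2499 + 0.24 + 0.1659 = 2.7001
KR-20 = (k/(k-1)) * (1 - Sum(p_i*q_i) / Var_total)
= (12/11) * (1 - 2.7001/8.0)
= 1.0909 * 0.6625
KR-20 = 0.7227

0.7227


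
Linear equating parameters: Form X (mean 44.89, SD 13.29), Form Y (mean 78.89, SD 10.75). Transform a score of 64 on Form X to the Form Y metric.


slope = SD_Y / SD_X = 10.75 / 13.29 ~ 0.8089
intercept = mean_Y - slope * mean_X = 78.89 - (10.75 / 13.29) * 44.89 ~ 42.5794
Y = slope * X + intercept. To avoid rounding drift from the rounded slope/intercept, evaluate the equivalent form Y = mean_Y + SD_Y * (X - mean_X) / SD_X at full precision:
Y = 78.89 + 10.75 * (64 - 44.89) / 13.29
Y = 78.89 + 10.75 * 19.11 / 13.29
Y = 78.89 + 205.4325 / 13.29
Y = 78.89 + 15.4577
Y = 94.3477

94.3477


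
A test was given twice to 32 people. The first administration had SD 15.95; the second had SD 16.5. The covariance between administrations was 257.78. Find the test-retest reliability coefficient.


r = cov(X,Y) / (SD_X * SD_Y)
r = 257.78 / (15.95 * 16.5)
r = 257.78 / 263.175
r = 0.9795

0.9795


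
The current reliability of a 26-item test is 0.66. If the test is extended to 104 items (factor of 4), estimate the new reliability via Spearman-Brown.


r_new = (n * rxx) / (1 + (n-1) * rxx)
r_new = (4 * 0.66) / (1 + 3 * 0.66)
r_new = 2.64 / 2.98
r_new = 0.8859

0.8859


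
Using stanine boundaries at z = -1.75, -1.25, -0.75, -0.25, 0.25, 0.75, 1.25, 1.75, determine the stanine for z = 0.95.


Stanine boundaries: [-1.75, -1.25, -0.75, -0.25, 0.25, 0.75, 1.25, 1.75]
z = 0.95
Check each boundary:
  z >= -1.75 -> could be stanine 2
  z >= -1.25 -> could be stanine 3
  z >= -0.75 -> could be stanine 4
  z >= -0.25 -> could be stanine 5
  z >= 0.25 -> could be stanine 6
  z >= 0.75 -> could be stanine 7
  z < 1.25
  z < 1.75
Highest qualifying boundary gives stanine = 7

7


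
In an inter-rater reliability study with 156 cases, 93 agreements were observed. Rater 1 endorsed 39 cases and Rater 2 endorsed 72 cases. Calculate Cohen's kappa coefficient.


P_o = 93/156 = 0.596154
P_e = (39*72 + 117*84) / 24336 = 0.519231
kappa = (P_o - P_e) / (1 - P_e)
kappa = (0.596154 - 0.519231) / (1 - 0.519231)
kappa = 0.16

0.16


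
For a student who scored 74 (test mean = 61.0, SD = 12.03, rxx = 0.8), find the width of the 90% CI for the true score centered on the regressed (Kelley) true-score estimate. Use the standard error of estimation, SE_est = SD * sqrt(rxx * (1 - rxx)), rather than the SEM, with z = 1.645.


True score estimate = 0.8*74 + 0.2*61.0 = 71.4
SE_est = SD * sqrt(rxx * (1 - rxx)) = 12.03 * sqrt(0.8 * 0.2) = 12.03 * sqrt(0.16) = 4.812
CI = T_est +/- z * SE_est, so width = 2 * z * SE_est = 2 * 1.645 * 4.812
Width = 15.8315

15.8315


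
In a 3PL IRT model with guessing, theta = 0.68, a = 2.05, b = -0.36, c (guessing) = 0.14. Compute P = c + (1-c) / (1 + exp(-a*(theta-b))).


logit = 2.05*(0.68 - -0.36) = 2.132
P* = 1/(1 + exp(-2.132)) = 0.894
P = 0.14 + (1 - 0.14) * 0.894
P = 0.9088

0.9088


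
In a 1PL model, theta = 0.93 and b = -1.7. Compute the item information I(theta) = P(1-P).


P = 1/(1+exp(-(0.93--1.7))) = 0.9328
I = P*(1-P) = 0.9328 * 0.0672
I = 0.0627

0.0627


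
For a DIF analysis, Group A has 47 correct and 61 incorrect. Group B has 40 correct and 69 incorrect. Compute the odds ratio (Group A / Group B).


Odds_A = 47/61 = 0.7705
Odds_B = 40/69 = 0.5797
OR = Odds_A / Odds_B = 0.7705 / 0.5797
Exactly, OR = (47 * 69) / (61 * 40) = 3243 / 2440
OR = 1.3291

1.3291


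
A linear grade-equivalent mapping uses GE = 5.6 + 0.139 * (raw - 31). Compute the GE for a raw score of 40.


raw - median = 40 - 31 = 9
slope * diff = 0.139 * 9 = 1.251
GE = 5.6 + 1.251
GE = 6.851

6.851


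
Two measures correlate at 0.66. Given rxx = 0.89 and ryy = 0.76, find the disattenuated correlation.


r_corrected = rxy / sqrt(rxx * ryy)
= 0.66 / sqrt(0.89 * 0.76)
= 0.66 / sqrt(0.6764)
= 0.66 / 0.822435
r_corrected = 0.8025

0.8025


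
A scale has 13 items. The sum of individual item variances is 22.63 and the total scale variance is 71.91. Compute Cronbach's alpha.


alpha = (k/(k-1)) * (1 - sum(si^2)/s_total^2)
= (13/12) * (1 - 22.63/71.91)
alpha = 0.7424

0.7424


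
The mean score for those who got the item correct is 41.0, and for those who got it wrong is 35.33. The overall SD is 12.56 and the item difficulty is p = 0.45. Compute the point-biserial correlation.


q = 1 - p = 0.55
rpb = ((M1 - M0) / SD) * sqrt(p * q)
rpb = ((41.0 - 35.33) / 12.56) * sqrt(0.45 * 0.55)
rpb = 0.2246

0.2246


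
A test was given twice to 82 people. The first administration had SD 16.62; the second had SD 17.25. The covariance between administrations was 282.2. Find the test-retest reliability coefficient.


r = cov(X,Y) / (SD_X * SD_Y)
r = 282.2 / (16.62 * 17.25)
r = 282.2 / 286.695
r = 0.9843

0.9843


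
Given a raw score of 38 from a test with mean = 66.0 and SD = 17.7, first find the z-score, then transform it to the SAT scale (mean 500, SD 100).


z = (X - mean) / SD = (38 - 66.0) / 17.7
z = -28.0 / 17.7
z = -1.5819
SAT-scale = SAT = 500 + 100z
Carry z at full precision (z = -28.0 / 17.7) into the conversion:
SAT-scale = 500 + 100 * (-28.0 / 17.7) = 500 + -2800 / 17.7
SAT-scale = 500 + -158.1921
SAT-scale = 341.8079

341.8079


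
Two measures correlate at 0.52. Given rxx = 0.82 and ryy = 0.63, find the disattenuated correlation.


r_corrected = rxy / sqrt(rxx * ryy)
= 0.52 / sqrt(0.82 * 0.63)
= 0.52 / sqrt(0.5166)
= 0.52 / 0.718749
r_corrected = 0.7235

0.7235


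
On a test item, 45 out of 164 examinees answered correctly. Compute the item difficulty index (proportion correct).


Item difficulty p = number correct / total examinees
p = 45 / 164
p = 0.2744

0.2744


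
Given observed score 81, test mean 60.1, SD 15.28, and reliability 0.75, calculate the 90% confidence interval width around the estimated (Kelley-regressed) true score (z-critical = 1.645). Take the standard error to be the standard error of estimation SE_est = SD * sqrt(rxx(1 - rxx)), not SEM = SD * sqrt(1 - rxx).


True score estimate = 0.75*81 + 0.25*60.1 = 75.775
SE_est = SD * sqrt(rxx * (1 - rxx)) = 15.28 * sqrt(0.75 * 0.25) = 15.28 * sqrt(0.1875) = 6.616434
CI = T_est +/- z * SE_est, so width = 2 * z * SE_est = 2 * 1.645 * 6.616434
Width = 21.7681

21.7681


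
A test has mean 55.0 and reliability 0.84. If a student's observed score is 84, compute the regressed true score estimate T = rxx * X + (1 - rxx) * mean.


T_est = rxx * X + (1 - rxx) * mean
T_est = 0.84 * 84 + 0.16 * 55.0
T_est = 70.56 + 8.8
T_est = 79.36

79.36


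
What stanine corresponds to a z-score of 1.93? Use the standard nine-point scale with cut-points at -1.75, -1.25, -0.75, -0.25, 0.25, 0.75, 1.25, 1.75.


Stanine boundaries: [-1.75, -1.25, -0.75, -0.25, 0.25, 0.75, 1.25, 1.75]
z = 1.93
Check each boundary:
  z >= -1.75 -> could be stanine 2
  z >= -1.25 -> could be stanine 3
  z >= -0.75 -> could be stanine 4
  z >= -0.25 -> could be stanine 5
  z >= 0.25 -> could be stanine 6
  z >= 0.75 -> could be stanine 7
  z >= 1.25 -> could be stanine 8
  z >= 1.75 -> could be stanine 9
Highest qualifying boundary gives stanine = 9

9


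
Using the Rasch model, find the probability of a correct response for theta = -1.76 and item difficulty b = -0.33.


theta - b = -1.76 - -0.33 = -1.43
exp(-(theta - b)) = exp(1.43) = 4.1787
P = 1 / (1 + 4.1787)
P = 0.1931

0.1931


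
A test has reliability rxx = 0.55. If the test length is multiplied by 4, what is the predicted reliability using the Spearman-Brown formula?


r_new = (n * rxx) / (1 + (n-1) * rxx)
r_new = (4 * 0.55) / (1 + 3 * 0.55)
r_new = 2.2 / 2.65
r_new = 0.8302

0.8302


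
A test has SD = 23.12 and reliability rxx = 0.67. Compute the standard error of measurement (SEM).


SEM = SD * sqrt(1 - rxx)
SEM = 23.12 * sqrt(1 - 0.67)
SEM = 23.12 * sqrt(0.33) = 23.12 * 0.574456
SEM = 13.2814

13.2814


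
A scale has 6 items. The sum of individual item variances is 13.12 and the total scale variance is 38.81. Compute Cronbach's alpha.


alpha = (k/(k-1)) * (1 - sum(si^2)/s_total^2)
= (6/5) * (1 - 13.12/38.81)
alpha = 0.7943

0.7943


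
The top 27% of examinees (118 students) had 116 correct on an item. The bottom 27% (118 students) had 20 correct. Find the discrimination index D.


p_upper = 116/118 = 0.9831
p_lower = 20/118 = 0.1695
D = 0.9831 - 0.1695 = 0.8136

0.8136


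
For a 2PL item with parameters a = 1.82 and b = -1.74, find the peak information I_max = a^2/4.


For 2PL, max info at theta = b = -1.74
I_max = a^2 / 4 = 1.82^2 / 4
= 3.3124 / 4
I_max = 0.8281

0.8281


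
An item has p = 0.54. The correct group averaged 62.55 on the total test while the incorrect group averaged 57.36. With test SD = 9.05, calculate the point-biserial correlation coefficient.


q = 1 - p = 0.46
rpb = ((M1 - M0) / SD) * sqrt(p * q)
rpb = ((62.55 - 57.36) / 9.05) * sqrt(0.54 * 0.46)
rpb = 0.2858

0.2858


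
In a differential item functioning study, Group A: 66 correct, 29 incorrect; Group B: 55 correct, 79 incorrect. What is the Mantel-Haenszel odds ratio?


Odds_A = 66/29 = 2.2759
Odds_B = 55/79 = 0.6962
OR = Odds_A / Odds_B = 2.2759 / 0.6962
Exactly, OR = (66 * 79) / (29 * 55) = 5214 / 1595
OR = 3.269

3.269


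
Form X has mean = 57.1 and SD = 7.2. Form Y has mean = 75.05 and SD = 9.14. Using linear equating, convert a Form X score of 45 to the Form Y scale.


slope = SD_Y / SD_X = 9.14 / 7.2 ~ 1.2694
intercept = mean_Y - slope * mean_X = 75.05 - (9.14 / 7.2) * 57.1 ~ 2.5647
Y = slope * X + intercept. To avoid rounding drift from the rounded slope/intercept, evaluate the equivalent form Y = mean_Y + SD_Y * (X - mean_X) / SD_X at full precision:
Y = 75.05 + 9.14 * (45 - 57.1) / 7.2
Y = 75.05 - 9.14 * 12.1 / 7.2
Y = 75.05 - 110.594 / 7.2
Y = 75.05 - 15.3603
Y = 59.6897

59.6897


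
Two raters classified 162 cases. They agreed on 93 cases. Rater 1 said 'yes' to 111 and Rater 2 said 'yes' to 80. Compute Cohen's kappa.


P_o = 93/162 = 0.574074
P_e = (111*80 + 51*82) / 26244 = 0.497714
kappa = (P_o - P_e) / (1 - P_e)
kappa = (0.574074 - 0.497714) / (1 - 0.497714)
kappa = 0.152

0.152


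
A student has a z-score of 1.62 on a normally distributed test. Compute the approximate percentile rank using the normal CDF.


CDF(z) = 0.5 * (1 + erf(z/sqrt(2)))
erf(1.1455) = 0.8948
CDF = 0.9474
Percentile rank = 0.9474 * 100 = 94.74

94.74


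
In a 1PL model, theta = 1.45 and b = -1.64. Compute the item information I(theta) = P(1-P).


P = 1/(1+exp(-(1.45--1.64))) = 0.9565
I = P*(1-P) = 0.9565 * 0.0435
I = 0.0416

0.0416


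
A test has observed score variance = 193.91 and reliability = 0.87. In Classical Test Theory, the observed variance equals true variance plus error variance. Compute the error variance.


var_true = rxx * var_obs = 0.87 * 193.91 = 168.7017
var_error = var_obs - var_true
var_error = 193.91 - 168.7017
var_error = 25.2083

25.2083


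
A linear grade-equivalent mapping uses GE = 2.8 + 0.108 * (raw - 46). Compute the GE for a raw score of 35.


raw - median = 35 - 46 = -11
slope * diff = 0.108 * -11 = -1.188
GE = 2.8 + -1.188
GE = 1.612

1.612


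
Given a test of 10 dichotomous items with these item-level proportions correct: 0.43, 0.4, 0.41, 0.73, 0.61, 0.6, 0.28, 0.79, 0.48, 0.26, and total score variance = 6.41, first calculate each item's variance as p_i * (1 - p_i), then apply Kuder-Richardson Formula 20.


For each item, compute p_i * q_i:
  Item 1: 0.43 * 0.57 = 0.2451
  Item 2: 0.4 * 0.6 = 0.24
  Item 3: 0.41 * 0.59 = 0.2419
  Item 4: 0.73 * 0.27 = 0.1971
  Item 5: 0.61 * 0.39 = 0.2379
  Item 6: 0.6 * 0.4 = 0.24
  Item 7: 0.28 * 0.72 = 0.2016
  Item 8: 0.79 * 0.21 = 0.1659
  Item 9: 0.48 * 0.52 = 0.2496
  Item 10: 0.26 * 0.74 = 0.1924
Sum(p_i * q_i) = 0.2451 + 0.24 + 0.2419 + 0.1971 + 0.2379 + 0.24 + 0.2016 + 0.1659 + 0.2496 + 0.1924 = 2.2115
KR-20 = (k/(k-1)) * (1 - Sum(p_i*q_i) / Var_total)
= (10/9) * (1 - 2.2115/6.41)
= 1.1111 * 0.655
KR-20 = 0.7278

0.7278


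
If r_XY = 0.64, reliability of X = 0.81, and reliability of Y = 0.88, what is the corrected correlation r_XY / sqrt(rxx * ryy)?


r_corrected = rxy / sqrt(rxx * ryy)
= 0.64 / sqrt(0.81 * 0.88)
= 0.64 / sqrt(0.7128)
= 0.64 / 0.844275
r_corrected = 0.758

0.758


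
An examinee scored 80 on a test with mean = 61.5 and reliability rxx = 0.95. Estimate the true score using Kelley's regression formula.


T_est = rxx * X + (1 - rxx) * mean
T_est = 0.95 * 80 + 0.05 * 61.5
T_est = 76.0 + 3.075
T_est = 79.075

79.075


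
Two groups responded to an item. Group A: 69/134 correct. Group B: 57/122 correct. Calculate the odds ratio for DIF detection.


Odds_A = 69/65 = 1.0615
Odds_B = 57/65 = 0.8769
OR = Odds_A / Odds_B = 1.0615 / 0.8769
Exactly, OR = (69 * 65) / (65 * 57) = 4485 / 3705
OR = 1.2105

1.2105


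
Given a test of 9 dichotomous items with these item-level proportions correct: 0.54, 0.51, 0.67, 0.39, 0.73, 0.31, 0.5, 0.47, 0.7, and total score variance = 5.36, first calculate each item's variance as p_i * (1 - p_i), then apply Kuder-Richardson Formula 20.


For each item, compute p_i * q_i:
  Item 1: 0.54 * 0.46 = 0.2484
  Item 2: 0.51 * 0.49 = 0.2499
  Item 3: 0.67 * 0.33 = 0.2211
  Item 4: 0.39 * 0.61 = 0.2379
  Item 5: 0.73 * 0.27 = 0.1971
  Item 6: 0.31 * 0.69 = 0.2139
  Item 7: 0.5 * 0.5 = 0.25
  Item 8: 0.47 * 0.53 = 0.2491
  Item 9: 0.7 * 0.3 = 0.21
Sum(p_i * q_i) = 0.2484 + 0.2499 + 0.2211 + 0.2379 + 0.1971 + 0.2139 + 0.25 + 0.2491 + 0.21 = 2.0774
KR-20 = (k/(k-1)) * (1 - Sum(p_i*q_i) / Var_total)
= (9/8) * (1 - 2.0774/5.36)
= 1.125 * 0.6124
KR-20 = 0.689

0.689


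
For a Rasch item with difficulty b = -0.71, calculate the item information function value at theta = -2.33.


P = 1/(1+exp(-(-2.33--0.71))) = 0.1652
I = P*(1-P) = 0.1652 * 0.8348
I = 0.1379

0.1379


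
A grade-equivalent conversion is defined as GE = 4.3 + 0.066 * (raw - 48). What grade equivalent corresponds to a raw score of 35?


raw - median = 35 - 48 = -13
slope * diff = 0.066 * -13 = -0.858
GE = 4.3 + -0.858
GE = 3.442

3.442


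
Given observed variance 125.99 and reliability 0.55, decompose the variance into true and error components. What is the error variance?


var_true = rxx * var_obs = 0.55 * 125.99 = 69.2945
var_error = var_obs - var_true
var_error = 125.99 - 69.2945
var_error = 56.6955

56.6955


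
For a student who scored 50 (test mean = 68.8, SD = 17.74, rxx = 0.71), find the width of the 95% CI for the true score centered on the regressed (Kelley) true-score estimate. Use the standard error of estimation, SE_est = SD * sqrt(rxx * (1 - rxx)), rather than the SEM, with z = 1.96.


True score estimate = 0.71*50 + 0.29*68.8 = 55.452
SE_est = SD * sqrt(rxx * (1 - rxx)) = 17.74 * sqrt(0.71 * 0.29) = 17.74 * sqrt(0.2059) = 8.049739
CI = T_est +/- z * SE_est, so width = 2 * z * SE_est = 2 * 1.96 * 8.049739
Width = 31.555

31.555


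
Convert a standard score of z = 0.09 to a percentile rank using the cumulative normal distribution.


CDF(z) = 0.5 * (1 + erf(z/sqrt(2)))
erf(0.0636) = 0.0717
CDF = 0.5359
Percentile rank = 0.5359 * 100 = 53.59

53.59


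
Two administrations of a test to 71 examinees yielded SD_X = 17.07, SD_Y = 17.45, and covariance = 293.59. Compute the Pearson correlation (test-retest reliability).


r = cov(X,Y) / (SD_X * SD_Y)
r = 293.59 / (17.07 * 17.45)
r = 293.59 / 297.8715
r = 0.9856

0.9856


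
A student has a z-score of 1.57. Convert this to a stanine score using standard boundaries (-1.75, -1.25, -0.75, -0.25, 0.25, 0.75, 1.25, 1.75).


Stanine boundaries: [-1.75, -1.25, -0.75, -0.25, 0.25, 0.75, 1.25, 1.75]
z = 1.57
Check each boundary:
  z >= -1.75 -> could be stanine 2
  z >= -1.25 -> could be stanine 3
  z >= -0.75 -> could be stanine 4
  z >= -0.25 -> could be stanine 5
  z >= 0.25 -> could be stanine 6
  z >= 0.75 -> could be stanine 7
  z >= 1.25 -> could be stanine 8
  z < 1.75
Highest qualifying boundary gives stanine = 8

8


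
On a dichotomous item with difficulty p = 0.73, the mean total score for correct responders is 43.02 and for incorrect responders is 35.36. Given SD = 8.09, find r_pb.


q = 1 - p = 0.27
rpb = ((M1 - M0) / SD) * sqrt(p * q)
rpb = ((43.02 - 35.36) / 8.09) * sqrt(0.73 * 0.27)
rpb = 0.4204

0.4204


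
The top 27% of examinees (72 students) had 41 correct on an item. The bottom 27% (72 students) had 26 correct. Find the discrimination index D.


p_upper = 41/72 = 0.5694
p_lower = 26/72 = 0.3611
D = 0.5694 - 0.3611 = 0.2083

0.2083


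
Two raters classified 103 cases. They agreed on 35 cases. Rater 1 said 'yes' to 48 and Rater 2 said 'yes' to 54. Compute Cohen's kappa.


P_o = 35/103 = 0.339806
P_e = (48*54 + 55*49) / 10609 = 0.49835
kappa = (P_o - P_e) / (1 - P_e)
kappa = (0.339806 - 0.49835) / (1 - 0.49835)
kappa = -0.316

-0.316


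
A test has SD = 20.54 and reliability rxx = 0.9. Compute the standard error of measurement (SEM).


SEM = SD * sqrt(1 - rxx)
SEM = 20.54 * sqrt(1 - 0.9)
SEM = 20.54 * sqrt(0.1) = 20.54 * 0.316228
SEM = 6.4953

6.4953


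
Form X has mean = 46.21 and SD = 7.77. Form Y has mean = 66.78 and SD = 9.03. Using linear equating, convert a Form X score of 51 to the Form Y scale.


slope = SD_Y / SD_X = 9.03 / 7.77 ~ 1.1622
intercept = mean_Y - slope * mean_X = 66.78 - (9.03 / 7.77) * 46.21 ~ 13.0765
Y = slope * X + intercept. To avoid rounding drift from the rounded slope/intercept, evaluate the equivalent form Y = mean_Y + SD_Y * (X - mean_X) / SD_X at full precision:
Y = 66.78 + 9.03 * (51 - 46.21) / 7.77
Y = 66.78 + 9.03 * 4.79 / 7.77
Y = 66.78 + 43.2537 / 7.77
Y = 66.78 + 5.5668
Y = 72.3468

72.3468


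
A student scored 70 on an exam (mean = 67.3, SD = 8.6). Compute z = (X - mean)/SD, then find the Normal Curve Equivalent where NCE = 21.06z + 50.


z = (X - mean) / SD = (70 - 67.3) / 8.6
z = 2.7 / 8.6
z = 0.314
NCE = NCE = 21.06z + 50
Carry z at full precision (z = 2.7 / 8.6) into the conversion:
NCE = 21.06 * (2.7 / 8.6) + 50 = 56.862 / 8.6 + 50
NCE = 6.6119 + 50
NCE = 56.6119

56.6119


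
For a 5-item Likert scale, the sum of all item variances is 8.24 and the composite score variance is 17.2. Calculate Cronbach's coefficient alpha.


alpha = (k/(k-1)) * (1 - sum(si^2)/s_total^2)
= (5/4) * (1 - 8.24/17.2)
alpha = 0.6512

0.6512


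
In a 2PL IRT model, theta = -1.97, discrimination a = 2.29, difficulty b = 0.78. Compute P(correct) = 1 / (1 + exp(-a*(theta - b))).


a*(theta - b) = 2.29 * (-1.97 - 0.78) = -6.2975
exp(--6.2975) = 543.2122
P = 1 / (1 + 543.2122)
P = 0.0018

0.0018


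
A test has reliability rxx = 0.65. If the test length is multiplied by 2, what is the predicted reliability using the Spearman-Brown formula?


r_new = (n * rxx) / (1 + (n-1) * rxx)
r_new = (2 * 0.65) / (1 + 1 * 0.65)
r_new = 1.3 / 1.65
r_new = 0.7879

0.7879


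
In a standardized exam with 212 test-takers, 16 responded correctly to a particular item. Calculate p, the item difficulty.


Item difficulty p = number correct / total examinees
p = 16 / 212
p = 0.0755

0.0755


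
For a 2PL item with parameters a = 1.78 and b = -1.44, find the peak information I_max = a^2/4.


For 2PL, max info at theta = b = -1.44
I_max = a^2 / 4 = 1.78^2 / 4
= 3.1684 / 4
I_max = 0.7921

0.7921


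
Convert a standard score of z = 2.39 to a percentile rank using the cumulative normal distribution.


CDF(z) = 0.5 * (1 + erf(z/sqrt(2)))
erf(1.69) = 0.9832
CDF = 0.9916
Percentile rank = 0.9916 * 100 = 99.16

99.16


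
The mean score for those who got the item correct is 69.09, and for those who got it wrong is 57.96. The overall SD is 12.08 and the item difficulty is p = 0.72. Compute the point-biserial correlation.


q = 1 - p = 0.28
rpb = ((M1 - M0) / SD) * sqrt(p * q)
rpb = ((69.09 - 57.96) / 12.08) * sqrt(0.72 * 0.28)
rpb = 0.4137

0.4137


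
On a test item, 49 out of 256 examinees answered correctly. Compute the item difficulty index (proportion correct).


Item difficulty p = number correct / total examinees
p = 49 / 256
p = 0.1914

0.1914


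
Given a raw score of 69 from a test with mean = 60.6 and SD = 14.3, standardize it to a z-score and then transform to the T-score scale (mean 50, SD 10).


z = (X - mean) / SD = (69 - 60.6) / 14.3
z = 8.4 / 14.3
z = 0.5874
T-score = T = 50 + 10z
Carry z at full precision (z = 8.4 / 14.3) into the conversion:
T-score = 50 + 10 * (8.4 / 14.3) = 50 + 84 / 14.3
T-score = 50 + 5.8741
T-score = 55.8741

55.8741


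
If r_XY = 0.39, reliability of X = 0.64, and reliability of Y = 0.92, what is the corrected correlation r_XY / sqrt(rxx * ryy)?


r_corrected = rxy / sqrt(rxx * ryy)
= 0.39 / sqrt(0.64 * 0.92)
= 0.39 / sqrt(0.5888)
= 0.39 / 0.767333
r_corrected = 0.5083

0.5083


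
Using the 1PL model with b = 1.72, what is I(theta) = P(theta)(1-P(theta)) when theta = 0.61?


P = 1/(1+exp(-(0.61-1.72))) = 0.2479
I = P*(1-P) = 0.2479 * 0.7521
I = 0.1864

0.1864


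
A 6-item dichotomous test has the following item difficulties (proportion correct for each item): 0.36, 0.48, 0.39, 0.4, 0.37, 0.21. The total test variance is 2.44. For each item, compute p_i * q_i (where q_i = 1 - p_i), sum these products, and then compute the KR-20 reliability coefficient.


For each item, compute p_i * q_i:
  Item 1: 0.36 * 0.64 = 0.2304
  Item 2: 0.48 * 0.52 = 0.2496
  Item 3: 0.39 * 0.61 = 0.2379
  Item 4: 0.4 * 0.6 = 0.24
  Item 5: 0.37 * 0.63 = 0.2331
  Item 6: 0.21 * 0.79 = 0.1659
Sum(p_i * q_i) = 0.2304 + 0.2496 + 0.2379 + 0.24 + 0.2331 + 0.1659 = 1.3569
KR-20 = (k/(k-1)) * (1 - Sum(p_i*q_i) / Var_total)
= (6/5) * (1 - 1.3569/2.44)
= 1.2 * 0.4439
KR-20 = 0.5327

0.5327


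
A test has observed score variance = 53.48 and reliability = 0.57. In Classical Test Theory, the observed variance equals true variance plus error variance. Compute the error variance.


var_true = rxx * var_obs = 0.57 * 53.48 = 30.4836
var_error = var_obs - var_true
var_error = 53.48 - 30.4836
var_error = 22.9964

22.9964


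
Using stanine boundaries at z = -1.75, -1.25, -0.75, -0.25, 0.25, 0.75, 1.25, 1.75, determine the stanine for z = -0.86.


Stanine boundaries: [-1.75, -1.25, -0.75, -0.25, 0.25, 0.75, 1.25, 1.75]
z = -0.86
Check each boundary:
  z >= -1.75 -> could be stanine 2
  z >= -1.25 -> could be stanine 3
  z < -0.75
  z < -0.25
  z < 0.25
  z < 0.75
  z < 1.25
  z < 1.75
Highest qualifying boundary gives stanine = 3

3


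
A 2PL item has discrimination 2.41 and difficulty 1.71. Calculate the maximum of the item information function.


For 2PL, max info at theta = b = 1.71
I_max = a^2 / 4 = 2.41^2 / 4
= 5.8081 / 4
I_max = 1.452

1.452


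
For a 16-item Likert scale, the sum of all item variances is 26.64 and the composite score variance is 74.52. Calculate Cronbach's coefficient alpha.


alpha = (k/(k-1)) * (1 - sum(si^2)/s_total^2)
= (16/15) * (1 - 26.64/74.52)
alpha = 0.6853

0.6853


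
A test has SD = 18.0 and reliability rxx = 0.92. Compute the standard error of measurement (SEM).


SEM = SD * sqrt(1 - rxx)
SEM = 18.0 * sqrt(1 - 0.92)
SEM = 18.0 * sqrt(0.08) = 18.0 * 0.282843
SEM = 5.0912

5.0912


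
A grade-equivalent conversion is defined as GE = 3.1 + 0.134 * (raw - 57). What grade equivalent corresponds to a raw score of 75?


raw - median = 75 - 57 = 18
slope * diff = 0.134 * 18 = 2.412
GE = 3.1 + 2.412
GE = 5.512

5.512


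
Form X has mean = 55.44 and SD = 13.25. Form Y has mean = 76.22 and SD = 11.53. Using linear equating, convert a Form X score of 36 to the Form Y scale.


slope = SD_Y / SD_X = 11.53 / 13.25 ~ 0.8702
intercept = mean_Y - slope * mean_X = 76.22 - (11.53 / 13.25) * 55.44 ~ 27.9767
Y = slope * X + intercept. To avoid rounding drift from the rounded slope/intercept, evaluate the equivalent form Y = mean_Y + SD_Y * (X - mean_X) / SD_X at full precision:
Y = 76.22 + 11.53 * (36 - 55.44) / 13.25
Y = 76.22 - 11.53 * 19.44 / 13.25
Y = 76.22 - 224.1432 / 13.25
Y = 76.22 - 16.9165
Y = 59.3035

59.3035


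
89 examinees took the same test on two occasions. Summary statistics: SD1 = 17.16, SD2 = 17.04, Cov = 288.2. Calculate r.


r = cov(X,Y) / (SD_X * SD_Y)
r = 288.2 / (17.16 * 17.04)
r = 288.2 / 292.4064
r = 0.9856

0.9856


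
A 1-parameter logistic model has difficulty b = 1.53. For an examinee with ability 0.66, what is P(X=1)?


theta - b = 0.66 - 1.53 = -0.87
exp(-(theta - b)) = exp(0.87) = 2.3869
P = 1 / (1 + 2.3869)
P = 0.2953

0.2953


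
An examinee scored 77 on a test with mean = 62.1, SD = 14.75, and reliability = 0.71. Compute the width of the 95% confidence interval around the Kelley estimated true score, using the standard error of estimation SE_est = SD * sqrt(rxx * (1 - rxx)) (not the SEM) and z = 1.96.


True score estimate = 0.71*77 + 0.29*62.1 = 72.679
SE_est = SD * sqrt(rxx * (1 - rxx)) = 14.75 * sqrt(0.71 * 0.29) = 14.75 * sqrt(0.2059) = 6.69299
CI = T_est +/- z * SE_est, so width = 2 * z * SE_est = 2 * 1.96 * 6.69299
Width = 26.2365

26.2365


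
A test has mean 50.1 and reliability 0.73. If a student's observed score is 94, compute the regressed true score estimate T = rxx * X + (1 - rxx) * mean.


T_est = rxx * X + (1 - rxx) * mean
T_est = 0.73 * 94 + 0.27 * 50.1
T_est = 68.62 + 13.527
T_est = 82.147

82.147


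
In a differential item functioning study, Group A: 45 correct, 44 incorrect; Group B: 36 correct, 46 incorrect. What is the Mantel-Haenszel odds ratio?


Odds_A = 45/44 = 1.0227
Odds_B = 36/46 = 0.7826
OR = Odds_A / Odds_B = 1.0227 / 0.7826
Exactly, OR = (45 * 46) / (44 * 36) = 2070 / 1584
OR = 1.3068

1.3068


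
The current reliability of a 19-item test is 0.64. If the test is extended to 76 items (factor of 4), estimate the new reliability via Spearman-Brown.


r_new = (n * rxx) / (1 + (n-1) * rxx)
r_new = (4 * 0.64) / (1 + 3 * 0.64)
r_new = 2.56 / 2.92
r_new = 0.8767

0.8767


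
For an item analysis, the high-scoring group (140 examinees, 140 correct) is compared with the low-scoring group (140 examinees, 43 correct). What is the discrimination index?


p_upper = 140/140 = 1.0
p_lower = 43/140 = 0.3071
D = 1.0 - 0.3071 = 0.6929

0.6929


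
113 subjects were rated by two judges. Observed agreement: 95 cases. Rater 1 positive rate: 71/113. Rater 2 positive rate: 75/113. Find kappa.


P_o = 95/113 = 0.840708
P_e = (71*75 + 42*38) / 12769 = 0.542016
kappa = (P_o - P_e) / (1 - P_e)
kappa = (0.840708 - 0.542016) / (1 - 0.542016)
kappa = 0.6522

0.6522


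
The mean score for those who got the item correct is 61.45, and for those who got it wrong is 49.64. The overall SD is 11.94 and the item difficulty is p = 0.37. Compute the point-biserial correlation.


q = 1 - p = 0.63
rpb = ((M1 - M0) / SD) * sqrt(p * q)
rpb = ((61.45 - 49.64) / 11.94) * sqrt(0.37 * 0.63)
rpb = 0.4775

0.4775


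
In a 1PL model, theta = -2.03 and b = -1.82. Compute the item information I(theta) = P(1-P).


P = 1/(1+exp(-(-2.03--1.82))) = 0.4477
I = P*(1-P) = 0.4477 * 0.5523
I = 0.2473

0.2473


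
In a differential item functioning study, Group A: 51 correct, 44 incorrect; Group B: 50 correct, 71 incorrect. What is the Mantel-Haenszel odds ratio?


Odds_A = 51/44 = 1.1591
Odds_B = 50/71 = 0.7042
OR = Odds_A / Odds_B = 1.1591 / 0.7042
Exactly, OR = (51 * 71) / (44 * 50) = 3621 / 2200
OR = 1.6459

1.6459


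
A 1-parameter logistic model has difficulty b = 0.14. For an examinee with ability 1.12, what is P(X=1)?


theta - b = 1.12 - 0.14 = 0.98
exp(-(theta - b)) = exp(-0.98) = 0.3753
P = 1 / (1 + 0.3753)
P = 0.7271

0.7271


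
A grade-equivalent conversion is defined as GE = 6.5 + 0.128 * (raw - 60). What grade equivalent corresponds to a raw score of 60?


raw - median = 60 - 60 = 0
slope * diff = 0.128 * 0 = 0.0
GE = 6.5 + 0.0
GE = 6.5

6.5


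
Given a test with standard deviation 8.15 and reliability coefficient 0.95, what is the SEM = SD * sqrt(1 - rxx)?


SEM = SD * sqrt(1 - rxx)
SEM = 8.15 * sqrt(1 - 0.95)
SEM = 8.15 * sqrt(0.05) = 8.15 * 0.223607
SEM = 1.8224

1.8224


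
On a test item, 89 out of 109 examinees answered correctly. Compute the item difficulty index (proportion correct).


Item difficulty p = number correct / total examinees
p = 89 / 109
p = 0.8165

0.8165


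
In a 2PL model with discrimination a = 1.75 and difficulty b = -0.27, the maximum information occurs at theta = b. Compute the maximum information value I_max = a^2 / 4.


For 2PL, max info at theta = b = -0.27
I_max = a^2 / 4 = 1.75^2 / 4
= 3.0625 / 4
I_max = 0.7656

0.7656


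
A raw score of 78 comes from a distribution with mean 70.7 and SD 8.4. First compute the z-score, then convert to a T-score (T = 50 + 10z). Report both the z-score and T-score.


z = (X - mean) / SD = (78 - 70.7) / 8.4
z = 7.3 / 8.4
z = 0.869
T-score = T = 50 + 10z
Carry z at full precision (z = 7.3 / 8.4) into the conversion:
T-score = 50 + 10 * (7.3 / 8.4) = 50 + 73 / 8.4
T-score = 50 + 8.6905
T-score = 58.6905

58.6905


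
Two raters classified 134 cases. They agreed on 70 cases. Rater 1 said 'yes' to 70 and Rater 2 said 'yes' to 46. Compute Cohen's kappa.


P_o = 70/134 = 0.522388
P_e = (70*46 + 64*88) / 17956 = 0.492983
kappa = (P_o - P_e) / (1 - P_e)
kappa = (0.522388 - 0.492983) / (1 - 0.492983)
kappa = 0.058

0.058


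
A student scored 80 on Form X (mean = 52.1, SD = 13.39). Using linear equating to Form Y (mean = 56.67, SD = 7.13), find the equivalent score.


slope = SD_Y / SD_X = 7.13 / 13.39 ~ 0.5325
intercept = mean_Y - slope * mean_X = 56.67 - (7.13 / 13.39) * 52.1 ~ 28.9274
Y = slope * X + intercept. To avoid rounding drift from the rounded slope/intercept, evaluate the equivalent form Y = mean_Y + SD_Y * (X - mean_X) / SD_X at full precision:
Y = 56.67 + 7.13 * (80 - 52.1) / 13.39
Y = 56.67 + 7.13 * 27.9 / 13.39
Y = 56.67 + 198.927 / 13.39
Y = 56.67 + 14.8564
Y = 71.5264

71.5264
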